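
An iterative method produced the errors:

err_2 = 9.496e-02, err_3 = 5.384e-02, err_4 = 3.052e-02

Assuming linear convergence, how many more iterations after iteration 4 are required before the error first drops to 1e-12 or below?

Rate ρ ≈ err_4/err_3 = 3.052e-02/5.384e-02 = 0.5669.
After j more steps, err_{4+j} ≈ 3.052e-02·ρ^j; need ρ^j ≤ 1e-12/3.052e-02 = 3.27654e-11.
j ≥ ln(3.27654e-11)/ln(0.5669) = -24.1416/-0.56757 = 42.535.
So 43 more iterations are needed.

43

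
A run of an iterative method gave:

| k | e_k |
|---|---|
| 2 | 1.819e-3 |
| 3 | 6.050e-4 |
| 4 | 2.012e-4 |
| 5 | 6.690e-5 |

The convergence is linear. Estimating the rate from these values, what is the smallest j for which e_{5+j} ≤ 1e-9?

Rate ρ ≈ e_5/e_4 = 6.690e-5/2.012e-4 = 0.3325.
After j more steps, e_{5+j} ≈ 6.690e-5·ρ^j; need ρ^j ≤ 1e-9/6.690e-5 = 1.49477e-05.
j ≥ ln(1.49477e-05)/ln(0.3325) = -11.1110/-1.10112 = 10.091.
So 11 more iterations are needed.

11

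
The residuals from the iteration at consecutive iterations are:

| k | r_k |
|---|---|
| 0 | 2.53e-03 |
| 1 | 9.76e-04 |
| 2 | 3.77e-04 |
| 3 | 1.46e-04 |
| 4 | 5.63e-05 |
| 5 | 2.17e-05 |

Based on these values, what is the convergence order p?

Consecutive ratios: r_5/r_4 = 2.17e-05/5.63e-05 = 0.385435, r_4/r_3 = 5.63e-05/1.46e-04 = 0.385616.
p ≈ ln(0.385435)/ln(0.385616) = -0.9534/-0.9529 ≈ 1.00.
So the convergence is linear (order 1).

1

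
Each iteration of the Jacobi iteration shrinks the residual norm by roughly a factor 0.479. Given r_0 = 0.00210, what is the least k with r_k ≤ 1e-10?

After k steps, r_k ≈ 0.00210·0.479^k.
Need 0.479^k ≤ 1e-10/0.00210 = 4.7619e-08.
k ≥ ln(4.7619e-08)/ln(0.479) = -16.8600/-0.73605 = 22.906.
Smallest integer k = 23.

23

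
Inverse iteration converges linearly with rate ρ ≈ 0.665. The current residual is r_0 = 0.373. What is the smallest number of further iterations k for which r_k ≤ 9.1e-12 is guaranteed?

After k steps, r_k ≈ 0.373·0.665^k.
Need 0.665^k ≤ 9.1e-12/0.373 = 2.43968e-11.
k ≥ ln(2.43968e-11)/ln(0.665) = -24.4366/-0.40797 = 59.898.
Smallest integer k = 60.

60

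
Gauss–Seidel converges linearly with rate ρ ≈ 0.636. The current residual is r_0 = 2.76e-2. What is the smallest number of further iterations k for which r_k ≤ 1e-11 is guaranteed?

After k steps, r_k ≈ 2.76e-2·0.636^k.
Need 0.636^k ≤ 1e-11/2.76e-2 = 3.62319e-10.
k ≥ ln(3.62319e-10)/ln(0.636) = -21.7385/-0.45256 = 48.035.
Smallest integer k = 49.

49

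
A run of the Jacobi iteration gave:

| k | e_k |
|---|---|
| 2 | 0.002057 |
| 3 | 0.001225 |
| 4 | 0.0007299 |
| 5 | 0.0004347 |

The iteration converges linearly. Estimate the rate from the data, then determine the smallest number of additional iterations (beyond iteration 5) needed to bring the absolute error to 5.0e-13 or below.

Rate ρ ≈ e_5/e_4 = 0.0004347/0.0007299 = 0.5956.
After j more steps, e_{5+j} ≈ 0.0004347·ρ^j; need ρ^j ≤ 5.0e-13/0.0004347 = 1.15022e-09.
j ≥ ln(1.15022e-09)/ln(0.5956) = -20.5833/-0.51819 = 39.722.
So 40 more iterations are needed.

40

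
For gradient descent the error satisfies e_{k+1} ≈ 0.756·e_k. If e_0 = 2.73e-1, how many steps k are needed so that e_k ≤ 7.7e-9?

After k steps, e_k ≈ 2.73e-1·0.756^k.
Need 0.756^k ≤ 7.7e-9/2.73e-1 = 2.82051e-08.
k ≥ ln(2.82051e-08)/ln(0.756) = -17.3838/-0.27971 = 62.149.
Smallest integer k = 63.

63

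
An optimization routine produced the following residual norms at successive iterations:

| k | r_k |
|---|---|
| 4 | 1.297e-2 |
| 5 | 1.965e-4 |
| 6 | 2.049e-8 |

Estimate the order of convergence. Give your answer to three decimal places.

2.188

p ≈ ln(r_6/r_5) / ln(r_5/r_4)
  = ln(2.049e-8/1.965e-4) / ln(1.965e-4/1.297e-2)
  = ln(0.000104275) / ln(0.0151503)
  = -9.168479 / -4.189735 ≈ 2.188320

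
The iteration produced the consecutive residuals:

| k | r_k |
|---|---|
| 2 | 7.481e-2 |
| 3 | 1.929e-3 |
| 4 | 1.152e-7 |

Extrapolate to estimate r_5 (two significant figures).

First estimate the order: p ≈ ln(r_4/r_3) / ln(r_3/r_2) = ln(1.152e-7/1.929e-3)/ln(1.929e-3/7.481e-2) = ln(5.97201e-05)/ln(0.0257853) ≈ 2.6588.
Then r_5 ≈ r_4·(r_4/r_3)^p = 1.152e-7·(5.97201e-05)^2.6588 = 1.152e-7·5.88233e-12 ≈ 6.776e-19.

6.8e-19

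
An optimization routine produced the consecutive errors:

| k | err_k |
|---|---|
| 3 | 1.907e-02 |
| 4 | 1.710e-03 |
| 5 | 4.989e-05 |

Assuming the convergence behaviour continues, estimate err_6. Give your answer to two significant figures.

First estimate the order: p ≈ ln(err_5/err_4) / ln(err_4/err_3) = ln(4.989e-05/1.710e-03)/ln(1.710e-03/1.907e-02) = ln(0.0291754)/ln(0.0896696) ≈ 1.4656.
Then err_6 ≈ err_5·(err_5/err_4)^p = 4.989e-05·(0.0291754)^1.4656 = 4.989e-05·0.00562767 ≈ 2.808e-07.

2.8e-7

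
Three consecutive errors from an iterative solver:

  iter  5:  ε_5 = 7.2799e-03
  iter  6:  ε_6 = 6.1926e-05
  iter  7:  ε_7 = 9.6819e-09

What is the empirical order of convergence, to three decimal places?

1.838

p ≈ ln(ε_7/ε_6) / ln(ε_6/ε_5)
  = ln(9.6819e-09/6.1926e-05) / ln(6.1926e-05/7.2799e-03)
  = ln(0.000156346) / ln(0.00850644)
  = -8.763439 / -4.766932 ≈ 1.838381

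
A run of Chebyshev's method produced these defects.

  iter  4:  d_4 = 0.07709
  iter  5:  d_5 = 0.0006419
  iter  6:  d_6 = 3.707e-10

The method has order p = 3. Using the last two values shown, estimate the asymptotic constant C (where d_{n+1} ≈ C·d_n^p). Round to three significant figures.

C ≈ d_6 / d_5^3
  = 3.707e-10 / (0.0006419)^3
  = 3.707e-10 / 2.64486e-10 ≈ 1.4016

1.40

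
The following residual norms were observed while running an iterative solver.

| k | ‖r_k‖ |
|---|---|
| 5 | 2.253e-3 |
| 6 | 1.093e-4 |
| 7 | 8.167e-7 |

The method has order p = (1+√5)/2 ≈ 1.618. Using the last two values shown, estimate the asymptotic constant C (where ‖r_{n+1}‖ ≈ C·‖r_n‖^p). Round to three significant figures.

C ≈ ‖r_7‖ / ‖r_6‖^1.618
  = 8.167e-7 / (1.093e-4)^1.618
  = 8.167e-7 / 3.89482e-07 ≈ 2.0969

2.10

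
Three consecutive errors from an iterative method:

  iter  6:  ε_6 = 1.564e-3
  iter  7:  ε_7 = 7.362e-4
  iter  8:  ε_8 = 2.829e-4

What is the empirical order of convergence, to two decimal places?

1.27

p ≈ ln(ε_8/ε_7) / ln(ε_7/ε_6)
  = ln(2.829e-4/7.362e-4) / ln(7.362e-4/1.564e-3)
  = ln(0.384271) / ln(0.470716)
  = -0.95641 / -0.75350 ≈ 1.26929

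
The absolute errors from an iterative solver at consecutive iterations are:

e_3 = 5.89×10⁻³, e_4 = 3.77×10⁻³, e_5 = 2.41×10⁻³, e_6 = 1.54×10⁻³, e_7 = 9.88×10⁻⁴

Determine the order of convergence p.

Consecutive ratios: e_7/e_6 = 9.88×10⁻⁴/1.54×10⁻³ = 0.641558, e_6/e_5 = 1.54×10⁻³/2.41×10⁻³ = 0.639004.
p ≈ ln(0.641558)/ln(0.639004) = -0.4439/-0.4478 ≈ 0.99.
So the convergence is linear (order 1).

1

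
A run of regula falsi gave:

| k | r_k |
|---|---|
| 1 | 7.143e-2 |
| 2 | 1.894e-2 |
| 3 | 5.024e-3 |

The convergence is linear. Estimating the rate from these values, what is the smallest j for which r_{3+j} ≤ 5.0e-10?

13

Rate ρ ≈ r_3/r_2 = 5.024e-3/1.894e-2 = 0.2653.
After j more steps, r_{3+j} ≈ 5.024e-3·ρ^j; need ρ^j ≤ 5.0e-10/5.024e-3 = 9.95223e-08.
j ≥ ln(9.95223e-08)/ln(0.2653) = -16.1229/-1.32689 = 12.151.
So 13 more iterations are needed.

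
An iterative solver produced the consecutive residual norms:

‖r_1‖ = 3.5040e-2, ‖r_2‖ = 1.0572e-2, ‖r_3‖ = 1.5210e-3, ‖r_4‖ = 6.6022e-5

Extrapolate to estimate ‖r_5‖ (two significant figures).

4.1e-7

First estimate the order: p ≈ ln(‖r_4‖/‖r_3‖) / ln(‖r_3‖/‖r_2‖) = ln(6.6022e-5/1.5210e-3)/ln(1.5210e-3/1.0572e-2) = ln(0.043407)/ln(0.143871) ≈ 1.6180.
Then ‖r_5‖ ≈ ‖r_4‖·(‖r_4‖/‖r_3‖)^p = 6.6022e-5·(0.043407)^1.6180 = 6.6022e-5·0.00624556 ≈ 4.123e-07.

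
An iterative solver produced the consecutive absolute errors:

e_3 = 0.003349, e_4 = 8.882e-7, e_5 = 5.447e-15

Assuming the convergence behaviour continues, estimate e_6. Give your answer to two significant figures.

7.6e-34

First estimate the order: p ≈ ln(e_5/e_4) / ln(e_4/e_3) = ln(5.447e-15/8.882e-7)/ln(8.882e-7/0.003349) = ln(6.13263e-09)/ln(0.000265213) ≈ 2.2963.
Then e_6 ≈ e_5·(e_5/e_4)^p = 5.447e-15·(6.13263e-09)^2.2963 = 5.447e-15·1.38667e-19 ≈ 7.553e-34.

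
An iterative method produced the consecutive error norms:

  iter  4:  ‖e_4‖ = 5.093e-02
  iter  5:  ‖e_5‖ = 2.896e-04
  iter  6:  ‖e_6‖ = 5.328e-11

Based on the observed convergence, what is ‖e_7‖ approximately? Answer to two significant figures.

3.3e-31

First estimate the order: p ≈ ln(‖e_6‖/‖e_5‖) / ln(‖e_5‖/‖e_4‖) = ln(5.328e-11/2.896e-04)/ln(2.896e-04/5.093e-02) = ln(1.83978e-07)/ln(0.00568624) ≈ 2.9999.
Then ‖e_7‖ ≈ ‖e_6‖·(‖e_6‖/‖e_5‖)^p = 5.328e-11·(1.83978e-07)^2.9999 = 5.328e-11·6.23693e-21 ≈ 3.323e-31.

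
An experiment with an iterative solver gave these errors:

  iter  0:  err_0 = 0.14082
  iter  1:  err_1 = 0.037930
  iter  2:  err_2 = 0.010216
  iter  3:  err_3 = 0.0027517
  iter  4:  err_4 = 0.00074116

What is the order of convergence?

Consecutive ratios: err_4/err_3 = 0.00074116/0.0027517 = 0.269346, err_3/err_2 = 0.0027517/0.010216 = 0.269352.
p ≈ ln(0.269346)/ln(0.269352) = -1.3118/-1.3117 ≈ 1.00.
So the convergence is linear (order 1).

1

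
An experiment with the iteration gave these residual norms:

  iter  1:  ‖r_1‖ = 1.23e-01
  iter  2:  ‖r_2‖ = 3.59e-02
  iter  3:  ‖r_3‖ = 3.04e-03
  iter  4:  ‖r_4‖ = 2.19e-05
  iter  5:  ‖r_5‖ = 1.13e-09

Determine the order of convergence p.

2

Consecutive ratios: ‖r_5‖/‖r_4‖ = 1.13e-09/2.19e-05 = 5.15982e-05, ‖r_4‖/‖r_3‖ = 2.19e-05/3.04e-03 = 0.00720395.
p ≈ ln(5.15982e-05)/ln(0.00720395) = -9.8720/-4.9331 ≈ 2.00.
So the convergence is quadratic (order 2).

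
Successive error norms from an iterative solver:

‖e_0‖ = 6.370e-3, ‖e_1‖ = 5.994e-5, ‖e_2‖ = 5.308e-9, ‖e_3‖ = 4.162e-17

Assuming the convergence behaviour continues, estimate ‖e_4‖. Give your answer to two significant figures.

First estimate the order: p ≈ ln(‖e_3‖/‖e_2‖) / ln(‖e_2‖/‖e_1‖) = ln(4.162e-17/5.308e-9)/ln(5.308e-9/5.994e-5) = ln(7.84099e-09)/ln(8.85552e-05) ≈ 2.0000.
Then ‖e_4‖ ≈ ‖e_3‖·(‖e_3‖/‖e_2‖)^p = 4.162e-17·(7.84099e-09)^2.0000 = 4.162e-17·6.14811e-17 ≈ 2.559e-33.

2.6e-33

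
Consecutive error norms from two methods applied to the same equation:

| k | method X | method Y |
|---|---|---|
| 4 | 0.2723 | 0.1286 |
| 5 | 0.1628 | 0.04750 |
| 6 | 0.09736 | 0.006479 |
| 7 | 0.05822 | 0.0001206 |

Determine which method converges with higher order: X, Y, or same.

Y

Method X: p ≈ ln(0.05822/0.09736)/ln(0.09736/0.1628) ≈ 1.00.
Method Y: p ≈ ln(0.0001206/0.006479)/ln(0.006479/0.04750) ≈ 2.00.
Method Y has the higher order (≈2.0 vs ≈1.0).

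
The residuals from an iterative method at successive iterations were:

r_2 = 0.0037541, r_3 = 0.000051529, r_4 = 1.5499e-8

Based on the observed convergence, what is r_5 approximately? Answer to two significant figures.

3.4e-15

First estimate the order: p ≈ ln(r_4/r_3) / ln(r_3/r_2) = ln(1.5499e-8/0.000051529)/ln(0.000051529/0.0037541) = ln(0.000300782)/ln(0.0137261) ≈ 1.8909.
Then r_5 ≈ r_4·(r_4/r_3)^p = 1.5499e-8·(0.000300782)^1.8909 = 1.5499e-8·2.19142e-07 ≈ 3.396e-15.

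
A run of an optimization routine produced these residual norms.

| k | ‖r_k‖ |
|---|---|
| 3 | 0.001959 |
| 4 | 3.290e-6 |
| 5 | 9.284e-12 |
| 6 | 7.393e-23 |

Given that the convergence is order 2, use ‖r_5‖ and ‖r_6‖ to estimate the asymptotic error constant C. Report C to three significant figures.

C ≈ ‖r_6‖ / ‖r_5‖^2
  = 7.393e-23 / (9.284e-12)^2
  = 7.393e-23 / 8.61927e-23 ≈ 0.85773

0.858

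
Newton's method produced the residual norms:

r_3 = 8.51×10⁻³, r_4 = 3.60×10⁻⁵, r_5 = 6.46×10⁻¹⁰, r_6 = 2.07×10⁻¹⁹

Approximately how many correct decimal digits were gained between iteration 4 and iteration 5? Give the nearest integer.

5

Digits gained ≈ log₁₀(r_4/r_5) = log₁₀(3.60×10⁻⁵/6.46×10⁻¹⁰) = log₁₀(55727.6) ≈ 4.746.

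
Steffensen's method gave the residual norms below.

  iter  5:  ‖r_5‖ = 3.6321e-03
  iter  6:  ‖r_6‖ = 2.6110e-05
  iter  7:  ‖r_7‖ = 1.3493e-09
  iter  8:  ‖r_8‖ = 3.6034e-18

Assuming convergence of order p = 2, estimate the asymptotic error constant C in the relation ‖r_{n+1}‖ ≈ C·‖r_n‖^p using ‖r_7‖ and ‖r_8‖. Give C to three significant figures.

1.98

C ≈ ‖r_8‖ / ‖r_7‖^2
  = 3.6034e-18 / (1.3493e-09)^2
  = 3.6034e-18 / 1.82061e-18 ≈ 1.9792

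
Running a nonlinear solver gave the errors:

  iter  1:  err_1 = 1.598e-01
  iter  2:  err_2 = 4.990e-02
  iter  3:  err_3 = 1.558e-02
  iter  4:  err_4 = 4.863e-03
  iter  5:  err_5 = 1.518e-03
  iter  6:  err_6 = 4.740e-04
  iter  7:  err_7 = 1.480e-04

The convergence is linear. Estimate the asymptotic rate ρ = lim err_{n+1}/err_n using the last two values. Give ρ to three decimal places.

ρ ≈ err_7/err_6 = 1.480e-04/4.740e-04 = 0.31224

0.312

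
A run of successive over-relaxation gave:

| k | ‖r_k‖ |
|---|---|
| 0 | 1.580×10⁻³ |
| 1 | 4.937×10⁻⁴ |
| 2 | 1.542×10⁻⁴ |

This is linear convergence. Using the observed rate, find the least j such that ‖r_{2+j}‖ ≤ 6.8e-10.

Rate ρ ≈ ‖r_2‖/‖r_1‖ = 1.542×10⁻⁴/4.937×10⁻⁴ = 0.3123.
After j more steps, ‖r_{2+j}‖ ≈ 1.542×10⁻⁴·ρ^j; need ρ^j ≤ 6.8e-10/1.542×10⁻⁴ = 4.40986e-06.
j ≥ ln(4.40986e-06)/ln(0.3123) = -12.3317/-1.16379 = 10.596.
So 11 more iterations are needed.

11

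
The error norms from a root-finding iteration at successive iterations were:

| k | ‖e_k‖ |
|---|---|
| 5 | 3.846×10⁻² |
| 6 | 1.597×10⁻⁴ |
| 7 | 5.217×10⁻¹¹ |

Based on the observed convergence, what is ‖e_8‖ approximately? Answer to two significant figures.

First estimate the order: p ≈ ln(‖e_7‖/‖e_6‖) / ln(‖e_6‖/‖e_5‖) = ln(5.217×10⁻¹¹/1.597×10⁻⁴)/ln(1.597×10⁻⁴/3.846×10⁻²) = ln(3.26675e-07)/ln(0.00415237) ≈ 2.7232.
Then ‖e_8‖ ≈ ‖e_7‖·(‖e_7‖/‖e_6‖)^p = 5.217×10⁻¹¹·(3.26675e-07)^2.7232 = 5.217×10⁻¹¹·2.17591e-18 ≈ 1.135e-28.

1.1e-28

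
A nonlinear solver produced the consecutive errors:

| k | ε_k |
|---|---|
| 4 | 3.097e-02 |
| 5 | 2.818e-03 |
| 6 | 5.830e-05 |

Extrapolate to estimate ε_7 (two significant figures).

1.1e-7

First estimate the order: p ≈ ln(ε_6/ε_5) / ln(ε_5/ε_4) = ln(5.830e-05/2.818e-03)/ln(2.818e-03/3.097e-02) = ln(0.0206884)/ln(0.0909913) ≈ 1.6179.
Then ε_7 ≈ ε_6·(ε_6/ε_5)^p = 5.830e-05·(0.0206884)^1.6179 = 5.830e-05·0.00188371 ≈ 1.098e-07.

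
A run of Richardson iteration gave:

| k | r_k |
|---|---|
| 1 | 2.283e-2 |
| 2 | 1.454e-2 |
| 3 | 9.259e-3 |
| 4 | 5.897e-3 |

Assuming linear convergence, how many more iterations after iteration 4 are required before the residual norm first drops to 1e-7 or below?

25

Rate ρ ≈ r_4/r_3 = 5.897e-3/9.259e-3 = 0.6369.
After j more steps, r_{4+j} ≈ 5.897e-3·ρ^j; need ρ^j ≤ 1e-7/5.897e-3 = 1.69578e-05.
j ≥ ln(1.69578e-05)/ln(0.6369) = -10.9848/-0.45114 = 24.349.
So 25 more iterations are needed.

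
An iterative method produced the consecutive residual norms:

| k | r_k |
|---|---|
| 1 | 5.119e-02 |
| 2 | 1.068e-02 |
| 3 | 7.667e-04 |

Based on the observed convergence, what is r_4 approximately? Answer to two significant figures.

9.2e-6

First estimate the order: p ≈ ln(r_3/r_2) / ln(r_2/r_1) = ln(7.667e-04/1.068e-02)/ln(1.068e-02/5.119e-02) = ln(0.0717884)/ln(0.208634) ≈ 1.6808.
Then r_4 ≈ r_3·(r_3/r_2)^p = 7.667e-04·(0.0717884)^1.6808 = 7.667e-04·0.0119469 ≈ 9.16e-06.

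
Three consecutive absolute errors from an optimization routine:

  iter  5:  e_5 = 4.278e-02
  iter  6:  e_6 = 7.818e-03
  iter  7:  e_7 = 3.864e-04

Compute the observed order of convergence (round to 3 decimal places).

1.769

p ≈ ln(e_7/e_6) / ln(e_6/e_5)
  = ln(3.864e-04/7.818e-03) / ln(7.818e-03/4.278e-02)
  = ln(0.0494244) / ln(0.182749)
  = -3.007311 / -1.699642 ≈ 1.769379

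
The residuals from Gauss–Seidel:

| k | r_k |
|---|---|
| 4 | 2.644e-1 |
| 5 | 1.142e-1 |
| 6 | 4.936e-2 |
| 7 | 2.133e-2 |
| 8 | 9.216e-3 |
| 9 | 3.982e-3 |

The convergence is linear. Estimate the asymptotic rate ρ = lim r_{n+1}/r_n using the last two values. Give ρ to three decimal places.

0.432

ρ ≈ r_9/r_8 = 3.982e-3/9.216e-3 = 0.43207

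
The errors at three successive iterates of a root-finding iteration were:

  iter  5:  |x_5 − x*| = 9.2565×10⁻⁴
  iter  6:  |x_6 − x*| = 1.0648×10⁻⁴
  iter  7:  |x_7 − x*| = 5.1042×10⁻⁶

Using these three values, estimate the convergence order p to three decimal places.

1.405

p ≈ ln(|x_7 − x*|/|x_6 − x*|) / ln(|x_6 − x*|/|x_5 − x*|)
  = ln(5.1042×10⁻⁶/1.0648×10⁻⁴) / ln(1.0648×10⁻⁴/9.2565×10⁻⁴)
  = ln(0.0479358) / ln(0.115033)
  = -3.037893 / -2.162536 ≈ 1.404783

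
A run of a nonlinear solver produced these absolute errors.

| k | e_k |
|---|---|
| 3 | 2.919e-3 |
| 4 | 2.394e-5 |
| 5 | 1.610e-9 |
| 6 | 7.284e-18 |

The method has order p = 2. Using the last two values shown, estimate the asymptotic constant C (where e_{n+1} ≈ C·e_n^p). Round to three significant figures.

C ≈ e_6 / e_5^2
  = 7.284e-18 / (1.610e-9)^2
  = 7.284e-18 / 2.5921e-18 ≈ 2.8101

2.81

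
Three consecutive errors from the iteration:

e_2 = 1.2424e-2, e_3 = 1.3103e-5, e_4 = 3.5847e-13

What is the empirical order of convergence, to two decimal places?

2.54

p ≈ ln(e_4/e_3) / ln(e_3/e_2)
  = ln(3.5847e-13/1.3103e-5) / ln(1.3103e-5/1.2424e-2)
  = ln(2.73579e-08) / ln(0.00105465)
  = -17.41426 / -6.85455 ≈ 2.54054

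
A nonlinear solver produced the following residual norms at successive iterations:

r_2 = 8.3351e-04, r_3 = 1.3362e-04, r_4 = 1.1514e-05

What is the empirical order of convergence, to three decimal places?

p ≈ ln(r_4/r_3) / ln(r_3/r_2)
  = ln(1.1514e-05/1.3362e-04) / ln(1.3362e-04/8.3351e-04)
  = ln(0.0861697) / ln(0.16031)
  = -2.451437 / -1.830646 ≈ 1.339110

1.339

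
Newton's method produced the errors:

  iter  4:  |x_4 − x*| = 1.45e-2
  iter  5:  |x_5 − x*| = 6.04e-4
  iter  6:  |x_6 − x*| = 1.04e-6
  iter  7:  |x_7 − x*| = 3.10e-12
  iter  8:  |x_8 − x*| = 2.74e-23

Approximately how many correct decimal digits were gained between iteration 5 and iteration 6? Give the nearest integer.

3

Digits gained ≈ log₁₀(|x_5 − x*|/|x_6 − x*|) = log₁₀(6.04e-4/1.04e-6) = log₁₀(580.769) ≈ 2.764.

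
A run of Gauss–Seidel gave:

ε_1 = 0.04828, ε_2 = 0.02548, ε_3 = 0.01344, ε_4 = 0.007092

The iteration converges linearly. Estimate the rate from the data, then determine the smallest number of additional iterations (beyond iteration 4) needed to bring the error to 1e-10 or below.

Rate ρ ≈ ε_4/ε_3 = 0.007092/0.01344 = 0.5277.
After j more steps, ε_{4+j} ≈ 0.007092·ρ^j; need ρ^j ≤ 1e-10/0.007092 = 1.41004e-08.
j ≥ ln(1.41004e-08)/ln(0.5277) = -18.0771/-0.63923 = 28.279.
So 29 more iterations are needed.

29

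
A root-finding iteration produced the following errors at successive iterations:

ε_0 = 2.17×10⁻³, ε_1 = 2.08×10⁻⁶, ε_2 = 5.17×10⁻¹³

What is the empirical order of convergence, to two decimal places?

2.19

p ≈ ln(ε_2/ε_1) / ln(ε_1/ε_0)
  = ln(5.17×10⁻¹³/2.08×10⁻⁶) / ln(2.08×10⁻⁶/2.17×10⁻³)
  = ln(2.48558e-07) / ln(0.000958525)
  = -15.20759 / -6.95011 ≈ 2.18811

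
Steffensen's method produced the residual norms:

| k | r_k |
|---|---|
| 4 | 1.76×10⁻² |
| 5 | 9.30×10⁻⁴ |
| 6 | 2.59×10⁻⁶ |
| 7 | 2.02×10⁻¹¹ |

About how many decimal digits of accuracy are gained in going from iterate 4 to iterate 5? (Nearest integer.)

Digits gained ≈ log₁₀(r_4/r_5) = log₁₀(1.76×10⁻²/9.30×10⁻⁴) = log₁₀(18.9247) ≈ 1.277.

1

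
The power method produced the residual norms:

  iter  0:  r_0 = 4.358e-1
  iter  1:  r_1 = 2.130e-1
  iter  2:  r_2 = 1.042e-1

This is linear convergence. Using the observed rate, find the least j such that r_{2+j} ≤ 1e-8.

Rate ρ ≈ r_2/r_1 = 1.042e-1/2.130e-1 = 0.4892.
After j more steps, r_{2+j} ≈ 1.042e-1·ρ^j; need ρ^j ≤ 1e-8/1.042e-1 = 9.59693e-08.
j ≥ ln(9.59693e-08)/ln(0.4892) = -16.1592/-0.71498 = 22.601.
So 23 more iterations are needed.

23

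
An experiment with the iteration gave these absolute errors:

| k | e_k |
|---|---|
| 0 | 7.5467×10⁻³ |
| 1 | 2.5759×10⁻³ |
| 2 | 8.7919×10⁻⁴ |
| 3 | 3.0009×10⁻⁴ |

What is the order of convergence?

Consecutive ratios: e_3/e_2 = 3.0009×10⁻⁴/8.7919×10⁻⁴ = 0.341326, e_2/e_1 = 8.7919×10⁻⁴/2.5759×10⁻³ = 0.341314.
p ≈ ln(0.341326)/ln(0.341314) = -1.0749/-1.0750 ≈ 1.00.
So the convergence is linear (order 1).

1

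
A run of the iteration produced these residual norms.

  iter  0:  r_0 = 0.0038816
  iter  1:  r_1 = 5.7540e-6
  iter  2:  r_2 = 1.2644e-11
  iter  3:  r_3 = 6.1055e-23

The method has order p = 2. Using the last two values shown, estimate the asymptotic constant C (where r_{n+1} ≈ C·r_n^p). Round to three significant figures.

0.382

C ≈ r_3 / r_2^2
  = 6.1055e-23 / (1.2644e-11)^2
  = 6.1055e-23 / 1.59871e-22 ≈ 0.3819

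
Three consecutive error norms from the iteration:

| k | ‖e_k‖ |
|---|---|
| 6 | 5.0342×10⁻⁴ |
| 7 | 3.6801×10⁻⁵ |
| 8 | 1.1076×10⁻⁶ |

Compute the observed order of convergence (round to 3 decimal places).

p ≈ ln(‖e_8‖/‖e_7‖) / ln(‖e_7‖/‖e_6‖)
  = ln(1.1076×10⁻⁶/3.6801×10⁻⁵) / ln(3.6801×10⁻⁵/5.0342×10⁻⁴)
  = ln(0.030097) / ln(0.073102)
  = -3.503330 / -2.615900 ≈ 1.339245

1.339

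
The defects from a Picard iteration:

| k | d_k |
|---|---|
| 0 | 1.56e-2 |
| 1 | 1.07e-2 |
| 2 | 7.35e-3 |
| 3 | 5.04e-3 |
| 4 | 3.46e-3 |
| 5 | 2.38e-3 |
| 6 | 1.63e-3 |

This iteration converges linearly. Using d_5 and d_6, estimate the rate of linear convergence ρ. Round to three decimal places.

ρ ≈ d_6/d_5 = 1.63e-3/2.38e-3 = 0.68487

0.685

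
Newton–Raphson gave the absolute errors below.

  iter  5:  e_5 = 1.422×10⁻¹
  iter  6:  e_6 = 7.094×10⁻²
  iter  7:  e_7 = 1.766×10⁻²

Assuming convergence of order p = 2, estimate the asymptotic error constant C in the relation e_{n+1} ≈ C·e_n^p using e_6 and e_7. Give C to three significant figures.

3.51

C ≈ e_7 / e_6^2
  = 1.766×10⁻² / (7.094×10⁻²)^2
  = 1.766×10⁻² / 0.00503248 ≈ 3.5092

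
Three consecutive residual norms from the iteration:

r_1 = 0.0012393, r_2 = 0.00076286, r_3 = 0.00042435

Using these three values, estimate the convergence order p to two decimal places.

p ≈ ln(r_3/r_2) / ln(r_2/r_1)
  = ln(0.00042435/0.00076286) / ln(0.00076286/0.0012393)
  = ln(0.556262) / ln(0.615557)
  = -0.58652 / -0.48523 ≈ 1.20875

1.21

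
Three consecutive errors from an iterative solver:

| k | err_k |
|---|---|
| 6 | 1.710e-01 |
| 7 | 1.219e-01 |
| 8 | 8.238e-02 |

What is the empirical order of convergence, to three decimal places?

1.158

p ≈ ln(err_8/err_7) / ln(err_7/err_6)
  = ln(8.238e-02/1.219e-01) / ln(1.219e-01/1.710e-01)
  = ln(0.6758) / ln(0.712865)
  = -0.391858 / -0.338463 ≈ 1.157757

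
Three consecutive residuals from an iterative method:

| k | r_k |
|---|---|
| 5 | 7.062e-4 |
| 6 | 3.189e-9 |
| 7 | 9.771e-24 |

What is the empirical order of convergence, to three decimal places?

2.715

p ≈ ln(r_7/r_6) / ln(r_6/r_5)
  = ln(9.771e-24/3.189e-9) / ln(3.189e-9/7.062e-4)
  = ln(3.06397e-15) / ln(4.51572e-06)
  = -33.419065 / -12.307946 ≈ 2.715243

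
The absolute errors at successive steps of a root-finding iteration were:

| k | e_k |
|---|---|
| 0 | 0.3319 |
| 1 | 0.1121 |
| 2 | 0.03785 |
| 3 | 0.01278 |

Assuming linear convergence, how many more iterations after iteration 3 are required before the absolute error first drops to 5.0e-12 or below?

Rate ρ ≈ e_3/e_2 = 0.01278/0.03785 = 0.3376.
After j more steps, e_{3+j} ≈ 0.01278·ρ^j; need ρ^j ≤ 5.0e-12/0.01278 = 3.91236e-10.
j ≥ ln(3.91236e-10)/ln(0.3376) = -21.6617/-1.08589 = 19.948.
So 20 more iterations are needed.

20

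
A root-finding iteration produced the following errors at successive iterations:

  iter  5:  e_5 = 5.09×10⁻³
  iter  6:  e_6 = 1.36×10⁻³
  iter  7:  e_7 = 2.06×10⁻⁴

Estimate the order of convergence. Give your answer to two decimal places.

1.43

p ≈ ln(e_7/e_6) / ln(e_6/e_5)
  = ln(2.06×10⁻⁴/1.36×10⁻³) / ln(1.36×10⁻³/5.09×10⁻³)
  = ln(0.151471) / ln(0.267191)
  = -1.88736 / -1.31979 ≈ 1.43005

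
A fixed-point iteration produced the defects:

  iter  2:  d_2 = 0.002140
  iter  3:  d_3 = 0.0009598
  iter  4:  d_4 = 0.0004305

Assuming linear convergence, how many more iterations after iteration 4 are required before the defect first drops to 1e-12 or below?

25

Rate ρ ≈ d_4/d_3 = 0.0004305/0.0009598 = 0.4485.
After j more steps, d_{4+j} ≈ 0.0004305·ρ^j; need ρ^j ≤ 1e-12/0.0004305 = 2.32288e-09.
j ≥ ln(2.32288e-09)/ln(0.4485) = -19.8805/-0.80185 = 24.793.
So 25 more iterations are needed.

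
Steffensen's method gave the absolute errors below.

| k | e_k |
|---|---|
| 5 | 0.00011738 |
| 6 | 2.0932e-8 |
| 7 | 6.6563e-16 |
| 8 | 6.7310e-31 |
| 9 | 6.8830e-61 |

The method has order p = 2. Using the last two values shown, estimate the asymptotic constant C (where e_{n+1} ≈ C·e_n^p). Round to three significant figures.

C ≈ e_9 / e_8^2
  = 6.8830e-61 / (6.7310e-31)^2
  = 6.8830e-61 / 4.53064e-61 ≈ 1.5192

1.52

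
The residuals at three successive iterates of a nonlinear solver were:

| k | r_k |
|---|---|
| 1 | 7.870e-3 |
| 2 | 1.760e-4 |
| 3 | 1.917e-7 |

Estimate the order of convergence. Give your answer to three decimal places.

1.795

p ≈ ln(r_3/r_2) / ln(r_2/r_1)
  = ln(1.917e-7/1.760e-4) / ln(1.760e-4/7.870e-3)
  = ln(0.0010892) / ln(0.0223634)
  = -6.822312 / -3.800330 ≈ 1.795189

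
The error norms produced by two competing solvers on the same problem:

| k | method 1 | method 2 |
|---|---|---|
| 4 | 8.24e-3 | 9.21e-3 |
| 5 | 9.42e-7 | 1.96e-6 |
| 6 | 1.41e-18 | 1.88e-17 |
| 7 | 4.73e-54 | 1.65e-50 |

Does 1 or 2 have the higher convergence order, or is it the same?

same

Method 1: p ≈ ln(4.73e-54/1.41e-18)/ln(1.41e-18/9.42e-7) ≈ 3.00.
Method 2: p ≈ ln(1.65e-50/1.88e-17)/ln(1.88e-17/1.96e-6) ≈ 3.00.
Both orders ≈ 3.0 — effectively the same.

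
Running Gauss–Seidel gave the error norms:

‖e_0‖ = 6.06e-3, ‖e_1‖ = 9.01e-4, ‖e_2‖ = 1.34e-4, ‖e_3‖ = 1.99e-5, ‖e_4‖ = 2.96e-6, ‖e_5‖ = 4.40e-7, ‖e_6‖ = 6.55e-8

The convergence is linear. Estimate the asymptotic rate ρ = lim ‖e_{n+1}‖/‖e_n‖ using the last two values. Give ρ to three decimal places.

0.149

ρ ≈ ‖e_6‖/‖e_5‖ = 6.55e-8/4.40e-7 = 0.14886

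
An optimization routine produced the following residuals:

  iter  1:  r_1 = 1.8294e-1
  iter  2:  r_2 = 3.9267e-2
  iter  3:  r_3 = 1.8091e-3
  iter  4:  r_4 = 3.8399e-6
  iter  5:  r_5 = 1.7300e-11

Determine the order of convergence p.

Consecutive ratios: r_5/r_4 = 1.7300e-11/3.8399e-6 = 4.50533e-06, r_4/r_3 = 3.8399e-6/1.8091e-3 = 0.00212255.
p ≈ ln(4.50533e-06)/ln(0.00212255) = -12.3103/-6.1551 ≈ 2.00.
So the convergence is quadratic (order 2).

2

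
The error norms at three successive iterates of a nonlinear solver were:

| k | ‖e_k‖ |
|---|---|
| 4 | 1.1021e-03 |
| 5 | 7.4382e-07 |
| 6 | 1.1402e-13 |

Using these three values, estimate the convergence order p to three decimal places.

p ≈ ln(‖e_6‖/‖e_5‖) / ln(‖e_5‖/‖e_4‖)
  = ln(1.1402e-13/7.4382e-07) / ln(7.4382e-07/1.1021e-03)
  = ln(1.5329e-07) / ln(0.000674912)
  = -15.690934 / -7.300928 ≈ 2.149170

2.149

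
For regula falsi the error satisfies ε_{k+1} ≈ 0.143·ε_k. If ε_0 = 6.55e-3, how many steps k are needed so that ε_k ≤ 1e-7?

6

After k steps, ε_k ≈ 6.55e-3·0.143^k.
Need 0.143^k ≤ 1e-7/6.55e-3 = 1.52672e-05.
k ≥ ln(1.52672e-05)/ln(0.143) = -11.0898/-1.94491 = 5.702.
Smallest integer k = 6.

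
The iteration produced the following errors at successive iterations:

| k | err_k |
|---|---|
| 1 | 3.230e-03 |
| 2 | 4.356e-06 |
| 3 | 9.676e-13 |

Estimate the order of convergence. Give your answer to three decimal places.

p ≈ ln(err_3/err_2) / ln(err_2/err_1)
  = ln(9.676e-13/4.356e-06) / ln(4.356e-06/3.230e-03)
  = ln(2.2213e-07) / ln(0.00134861)
  = -15.320003 / -6.608681 ≈ 2.318163

2.318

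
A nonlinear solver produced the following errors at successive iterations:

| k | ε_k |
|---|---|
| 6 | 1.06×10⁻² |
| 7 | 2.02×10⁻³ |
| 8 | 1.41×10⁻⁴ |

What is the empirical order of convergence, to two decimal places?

p ≈ ln(ε_8/ε_7) / ln(ε_7/ε_6)
  = ln(1.41×10⁻⁴/2.02×10⁻³) / ln(2.02×10⁻³/1.06×10⁻²)
  = ln(0.069802) / ln(0.190566)
  = -2.66209 / -1.65776 ≈ 1.60584

1.61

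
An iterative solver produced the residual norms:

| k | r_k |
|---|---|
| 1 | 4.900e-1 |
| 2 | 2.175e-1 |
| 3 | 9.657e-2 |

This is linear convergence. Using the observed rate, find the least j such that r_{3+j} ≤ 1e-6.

Rate ρ ≈ r_3/r_2 = 9.657e-2/2.175e-1 = 0.4440.
After j more steps, r_{3+j} ≈ 9.657e-2·ρ^j; need ρ^j ≤ 1e-6/9.657e-2 = 1.03552e-05.
j ≥ ln(1.03552e-05)/ln(0.4440) = -11.4780/-0.81193 = 14.137.
So 15 more iterations are needed.

15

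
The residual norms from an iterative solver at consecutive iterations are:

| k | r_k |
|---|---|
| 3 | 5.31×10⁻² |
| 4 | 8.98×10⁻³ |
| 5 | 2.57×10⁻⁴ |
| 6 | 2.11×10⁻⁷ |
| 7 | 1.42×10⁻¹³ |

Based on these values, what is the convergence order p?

Consecutive ratios: r_7/r_6 = 1.42×10⁻¹³/2.11×10⁻⁷ = 6.72986e-07, r_6/r_5 = 2.11×10⁻⁷/2.57×10⁻⁴ = 0.000821012.
p ≈ ln(6.72986e-07)/ln(0.000821012) = -14.2115/-7.1050 ≈ 2.00.
So the convergence is quadratic (order 2).

2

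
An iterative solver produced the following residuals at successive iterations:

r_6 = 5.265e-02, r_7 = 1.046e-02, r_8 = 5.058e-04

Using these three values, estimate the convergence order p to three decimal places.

p ≈ ln(r_8/r_7) / ln(r_7/r_6)
  = ln(5.058e-04/1.046e-02) / ln(1.046e-02/5.265e-02)
  = ln(0.0483556) / ln(0.19867)
  = -3.029173 / -1.616110 ≈ 1.874361

1.874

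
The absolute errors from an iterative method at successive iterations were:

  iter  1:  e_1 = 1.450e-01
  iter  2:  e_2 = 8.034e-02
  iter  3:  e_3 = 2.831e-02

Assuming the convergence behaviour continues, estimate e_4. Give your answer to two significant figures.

First estimate the order: p ≈ ln(e_3/e_2) / ln(e_2/e_1) = ln(2.831e-02/8.034e-02)/ln(8.034e-02/1.450e-01) = ln(0.352377)/ln(0.554069) ≈ 1.7665.
Then e_4 ≈ e_3·(e_3/e_2)^p = 2.831e-02·(0.352377)^1.7665 = 2.831e-02·0.158412 ≈ 0.004485.

4.5e-3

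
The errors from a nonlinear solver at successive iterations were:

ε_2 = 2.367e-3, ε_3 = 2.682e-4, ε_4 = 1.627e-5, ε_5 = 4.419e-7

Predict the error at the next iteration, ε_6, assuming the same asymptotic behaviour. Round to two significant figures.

First estimate the order: p ≈ ln(ε_5/ε_4) / ln(ε_4/ε_3) = ln(4.419e-7/1.627e-5)/ln(1.627e-5/2.682e-4) = ln(0.0271604)/ln(0.0606637) ≈ 1.2867.
Then ε_6 ≈ ε_5·(ε_5/ε_4)^p = 4.419e-7·(0.0271604)^1.2867 = 4.419e-7·0.0096593 ≈ 4.268e-09.

4.3e-9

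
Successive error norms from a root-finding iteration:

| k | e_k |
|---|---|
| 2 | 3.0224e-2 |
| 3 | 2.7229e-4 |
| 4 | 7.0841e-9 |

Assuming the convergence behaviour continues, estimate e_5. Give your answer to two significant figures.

3.7e-19

First estimate the order: p ≈ ln(e_4/e_3) / ln(e_3/e_2) = ln(7.0841e-9/2.7229e-4)/ln(2.7229e-4/3.0224e-2) = ln(2.60167e-05)/ln(0.00900907) ≈ 2.2416.
Then e_5 ≈ e_4·(e_4/e_3)^p = 7.0841e-9·(2.60167e-05)^2.2416 = 7.0841e-9·5.28238e-11 ≈ 3.742e-19.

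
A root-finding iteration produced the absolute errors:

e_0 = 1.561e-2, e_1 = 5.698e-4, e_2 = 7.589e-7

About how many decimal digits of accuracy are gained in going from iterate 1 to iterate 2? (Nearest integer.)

Digits gained ≈ log₁₀(e_1/e_2) = log₁₀(5.698e-4/7.589e-7) = log₁₀(750.824) ≈ 2.876.

3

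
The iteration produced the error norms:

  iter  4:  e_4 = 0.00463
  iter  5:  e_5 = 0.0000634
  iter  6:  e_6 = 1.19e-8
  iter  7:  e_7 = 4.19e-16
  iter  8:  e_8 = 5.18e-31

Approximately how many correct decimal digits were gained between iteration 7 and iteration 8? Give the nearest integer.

Digits gained ≈ log₁₀(e_7/e_8) = log₁₀(4.19e-16/5.18e-31) = log₁₀(8.0888e+14) ≈ 14.908.

15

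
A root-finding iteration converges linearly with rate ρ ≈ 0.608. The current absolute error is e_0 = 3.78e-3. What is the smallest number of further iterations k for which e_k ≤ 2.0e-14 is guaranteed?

After k steps, e_k ≈ 3.78e-3·0.608^k.
Need 0.608^k ≤ 2.0e-14/3.78e-3 = 5.29101e-12.
k ≥ ln(5.29101e-12)/ln(0.608) = -25.9650/-0.49758 = 52.183.
Smallest integer k = 53.

53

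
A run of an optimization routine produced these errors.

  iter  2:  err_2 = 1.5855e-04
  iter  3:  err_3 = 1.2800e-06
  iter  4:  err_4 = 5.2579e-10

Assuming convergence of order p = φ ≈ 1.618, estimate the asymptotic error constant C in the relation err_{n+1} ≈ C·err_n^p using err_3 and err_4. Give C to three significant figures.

C ≈ err_4 / err_3^1.618
  = 5.2579e-10 / (1.2800e-06)^1.618
  = 5.2579e-10 / 2.92056e-10 ≈ 1.8003

1.80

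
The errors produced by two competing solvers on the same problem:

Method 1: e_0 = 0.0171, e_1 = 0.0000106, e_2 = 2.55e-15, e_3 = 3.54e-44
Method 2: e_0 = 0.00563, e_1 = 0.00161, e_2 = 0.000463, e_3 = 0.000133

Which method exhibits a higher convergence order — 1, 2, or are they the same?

Method 1: p ≈ ln(3.54e-44/2.55e-15)/ln(2.55e-15/0.0000106) ≈ 3.00.
Method 2: p ≈ ln(0.000133/0.000463)/ln(0.000463/0.00161) ≈ 1.00.
Method 1 has the higher order (≈3.0 vs ≈1.0).

1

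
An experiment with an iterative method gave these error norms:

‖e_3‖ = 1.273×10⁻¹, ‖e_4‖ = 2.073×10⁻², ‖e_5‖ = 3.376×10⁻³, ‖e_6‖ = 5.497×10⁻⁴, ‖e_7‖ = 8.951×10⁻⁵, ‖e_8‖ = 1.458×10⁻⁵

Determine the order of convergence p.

1

Consecutive ratios: ‖e_8‖/‖e_7‖ = 1.458×10⁻⁵/8.951×10⁻⁵ = 0.162887, ‖e_7‖/‖e_6‖ = 8.951×10⁻⁵/5.497×10⁻⁴ = 0.162834.
p ≈ ln(0.162887)/ln(0.162834) = -1.8147/-1.8150 ≈ 1.00.
So the convergence is linear (order 1).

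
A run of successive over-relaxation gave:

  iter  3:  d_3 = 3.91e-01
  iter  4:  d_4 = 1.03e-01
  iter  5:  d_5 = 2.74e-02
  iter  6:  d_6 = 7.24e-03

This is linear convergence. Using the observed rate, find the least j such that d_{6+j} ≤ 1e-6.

7

Rate ρ ≈ d_6/d_5 = 7.24e-03/2.74e-02 = 0.2642.
After j more steps, d_{6+j} ≈ 7.24e-03·ρ^j; need ρ^j ≤ 1e-6/7.24e-03 = 0.000138122.
j ≥ ln(0.000138122)/ln(0.2642) = -8.8874/-1.33105 = 6.677.
So 7 more iterations are needed.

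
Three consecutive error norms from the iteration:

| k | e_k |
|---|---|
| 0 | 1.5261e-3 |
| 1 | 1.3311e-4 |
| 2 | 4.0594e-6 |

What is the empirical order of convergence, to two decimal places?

p ≈ ln(e_2/e_1) / ln(e_1/e_0)
  = ln(4.0594e-6/1.3311e-4) / ln(1.3311e-4/1.5261e-3)
  = ln(0.0304966) / ln(0.0872223)
  = -3.49014 / -2.43930 ≈ 1.43080

1.43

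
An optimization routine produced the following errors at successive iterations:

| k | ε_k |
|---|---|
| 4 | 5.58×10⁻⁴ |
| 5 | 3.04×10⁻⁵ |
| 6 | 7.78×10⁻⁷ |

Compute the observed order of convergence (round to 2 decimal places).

1.26

p ≈ ln(ε_6/ε_5) / ln(ε_5/ε_4)
  = ln(7.78×10⁻⁷/3.04×10⁻⁵) / ln(3.04×10⁻⁵/5.58×10⁻⁴)
  = ln(0.0255921) / ln(0.0544803)
  = -3.66547 / -2.90992 ≈ 1.25965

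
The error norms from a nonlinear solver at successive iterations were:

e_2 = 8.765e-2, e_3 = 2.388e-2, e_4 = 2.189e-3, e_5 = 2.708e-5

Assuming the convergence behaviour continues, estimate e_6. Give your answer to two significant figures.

8.4e-9

First estimate the order: p ≈ ln(e_5/e_4) / ln(e_4/e_3) = ln(2.708e-5/2.189e-3)/ln(2.189e-3/2.388e-2) = ln(0.0123709)/ln(0.0916667) ≈ 1.8381.
Then e_6 ≈ e_5·(e_5/e_4)^p = 2.708e-5·(0.0123709)^1.8381 = 2.708e-5·0.000311633 ≈ 8.439e-09.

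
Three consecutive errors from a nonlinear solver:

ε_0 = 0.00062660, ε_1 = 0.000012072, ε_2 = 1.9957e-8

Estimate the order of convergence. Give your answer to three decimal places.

p ≈ ln(ε_2/ε_1) / ln(ε_1/ε_0)
  = ln(1.9957e-8/0.000012072) / ln(0.000012072/0.00062660)
  = ln(0.00165316) / ln(0.0192659)
  = -6.405067 / -3.949419 ≈ 1.621774

1.622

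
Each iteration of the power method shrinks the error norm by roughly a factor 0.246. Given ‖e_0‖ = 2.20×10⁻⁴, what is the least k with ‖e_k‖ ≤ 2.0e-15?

After k steps, ‖e_k‖ ≈ 2.20×10⁻⁴·0.246^k.
Need 0.246^k ≤ 2.0e-15/2.20×10⁻⁴ = 9.09091e-12.
k ≥ ln(9.09091e-12)/ln(0.246) = -25.4237/-1.40242 = 18.128.
Smallest integer k = 19.

19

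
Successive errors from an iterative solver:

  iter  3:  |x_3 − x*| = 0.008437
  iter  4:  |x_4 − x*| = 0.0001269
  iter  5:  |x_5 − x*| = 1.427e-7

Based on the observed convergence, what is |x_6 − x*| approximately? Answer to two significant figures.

2.4e-12

First estimate the order: p ≈ ln(|x_5 − x*|/|x_4 − x*|) / ln(|x_4 − x*|/|x_3 − x*|) = ln(1.427e-7/0.0001269)/ln(0.0001269/0.008437) = ln(0.00112451)/ln(0.0150409) ≈ 1.6179.
Then |x_6 − x*| ≈ |x_5 − x*|·(|x_5 − x*|/|x_4 − x*|)^p = 1.427e-7·(0.00112451)^1.6179 = 1.427e-7·1.69338e-05 ≈ 2.416e-12.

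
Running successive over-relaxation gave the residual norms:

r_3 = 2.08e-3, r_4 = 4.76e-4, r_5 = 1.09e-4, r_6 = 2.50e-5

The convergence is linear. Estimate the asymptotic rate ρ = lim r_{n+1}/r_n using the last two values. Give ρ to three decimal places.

0.229

ρ ≈ r_6/r_5 = 2.50e-5/1.09e-4 = 0.22936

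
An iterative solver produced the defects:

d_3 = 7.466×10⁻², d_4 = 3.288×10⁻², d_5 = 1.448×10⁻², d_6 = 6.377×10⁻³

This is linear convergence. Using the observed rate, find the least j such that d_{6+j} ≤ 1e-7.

14

Rate ρ ≈ d_6/d_5 = 6.377×10⁻³/1.448×10⁻² = 0.4404.
After j more steps, d_{6+j} ≈ 6.377×10⁻³·ρ^j; need ρ^j ≤ 1e-7/6.377×10⁻³ = 1.56814e-05.
j ≥ ln(1.56814e-05)/ln(0.4404) = -11.0630/-0.82007 = 13.490.
So 14 more iterations are needed.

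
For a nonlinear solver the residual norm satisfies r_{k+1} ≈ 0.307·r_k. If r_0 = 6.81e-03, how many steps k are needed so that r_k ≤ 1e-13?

22

After k steps, r_k ≈ 6.81e-03·0.307^k.
Need 0.307^k ≤ 1e-13/6.81e-03 = 1.46843e-11.
k ≥ ln(1.46843e-11)/ln(0.307) = -24.9442/-1.18091 = 21.123.
Smallest integer k = 22.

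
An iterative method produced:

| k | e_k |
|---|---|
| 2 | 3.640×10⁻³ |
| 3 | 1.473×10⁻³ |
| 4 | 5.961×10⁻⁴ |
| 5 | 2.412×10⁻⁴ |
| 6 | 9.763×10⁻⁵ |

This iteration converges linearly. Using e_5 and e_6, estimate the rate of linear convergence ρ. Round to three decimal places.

ρ ≈ e_6/e_5 = 9.763×10⁻⁵/2.412×10⁻⁴ = 0.40477

0.405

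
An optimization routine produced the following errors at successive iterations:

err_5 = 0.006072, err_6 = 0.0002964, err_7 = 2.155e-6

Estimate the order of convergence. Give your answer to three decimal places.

p ≈ ln(err_7/err_6) / ln(err_6/err_5)
  = ln(2.155e-6/0.0002964) / ln(0.0002964/0.006072)
  = ln(0.00727058) / ln(0.0488142)
  = -4.923919 / -3.019734 ≈ 1.630580

1.631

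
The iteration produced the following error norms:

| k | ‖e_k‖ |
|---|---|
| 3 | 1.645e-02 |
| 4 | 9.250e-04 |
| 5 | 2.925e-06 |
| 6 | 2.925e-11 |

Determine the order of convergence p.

2

Consecutive ratios: ‖e_6‖/‖e_5‖ = 2.925e-11/2.925e-06 = 1e-05, ‖e_5‖/‖e_4‖ = 2.925e-06/9.250e-04 = 0.00316216.
p ≈ ln(1e-05)/ln(0.00316216) = -11.5129/-5.7565 ≈ 2.00.
So the convergence is quadratic (order 2).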